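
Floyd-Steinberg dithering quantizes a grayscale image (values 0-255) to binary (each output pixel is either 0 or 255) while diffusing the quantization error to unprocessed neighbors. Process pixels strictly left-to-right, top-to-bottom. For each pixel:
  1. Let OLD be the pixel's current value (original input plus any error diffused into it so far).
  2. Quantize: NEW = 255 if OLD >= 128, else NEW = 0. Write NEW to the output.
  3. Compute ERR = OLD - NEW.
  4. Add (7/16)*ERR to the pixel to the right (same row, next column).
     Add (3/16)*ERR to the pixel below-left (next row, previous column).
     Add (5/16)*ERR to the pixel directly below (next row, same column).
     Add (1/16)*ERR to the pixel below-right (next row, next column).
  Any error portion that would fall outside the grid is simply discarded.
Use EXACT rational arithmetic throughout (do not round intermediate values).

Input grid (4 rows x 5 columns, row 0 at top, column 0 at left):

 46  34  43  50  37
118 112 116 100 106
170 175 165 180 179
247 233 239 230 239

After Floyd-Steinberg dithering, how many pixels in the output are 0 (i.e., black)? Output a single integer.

Answer: 8

Derivation:
(0,0): OLD=46 → NEW=0, ERR=46
(0,1): OLD=433/8 → NEW=0, ERR=433/8
(0,2): OLD=8535/128 → NEW=0, ERR=8535/128
(0,3): OLD=162145/2048 → NEW=0, ERR=162145/2048
(0,4): OLD=2347431/32768 → NEW=0, ERR=2347431/32768
(1,0): OLD=18243/128 → NEW=255, ERR=-14397/128
(1,1): OLD=97365/1024 → NEW=0, ERR=97365/1024
(1,2): OLD=6444281/32768 → NEW=255, ERR=-1911559/32768
(1,3): OLD=15311685/131072 → NEW=0, ERR=15311685/131072
(1,4): OLD=386805807/2097152 → NEW=255, ERR=-147967953/2097152
(2,0): OLD=2501495/16384 → NEW=255, ERR=-1676425/16384
(2,1): OLD=74438541/524288 → NEW=255, ERR=-59254899/524288
(2,2): OLD=1050002407/8388608 → NEW=0, ERR=1050002407/8388608
(2,3): OLD=34143972549/134217728 → NEW=255, ERR=-81548091/134217728
(2,4): OLD=352158156835/2147483648 → NEW=255, ERR=-195450173405/2147483648
(3,0): OLD=1625993479/8388608 → NEW=255, ERR=-513101561/8388608
(3,1): OLD=12616152699/67108864 → NEW=255, ERR=-4496607621/67108864
(3,2): OLD=518882379321/2147483648 → NEW=255, ERR=-28725950919/2147483648
(3,3): OLD=922198052113/4294967296 → NEW=255, ERR=-173018608367/4294967296
(3,4): OLD=13255713408373/68719476736 → NEW=255, ERR=-4267753159307/68719476736
Output grid:
  Row 0: .....  (5 black, running=5)
  Row 1: #.#.#  (2 black, running=7)
  Row 2: ##.##  (1 black, running=8)
  Row 3: #####  (0 black, running=8)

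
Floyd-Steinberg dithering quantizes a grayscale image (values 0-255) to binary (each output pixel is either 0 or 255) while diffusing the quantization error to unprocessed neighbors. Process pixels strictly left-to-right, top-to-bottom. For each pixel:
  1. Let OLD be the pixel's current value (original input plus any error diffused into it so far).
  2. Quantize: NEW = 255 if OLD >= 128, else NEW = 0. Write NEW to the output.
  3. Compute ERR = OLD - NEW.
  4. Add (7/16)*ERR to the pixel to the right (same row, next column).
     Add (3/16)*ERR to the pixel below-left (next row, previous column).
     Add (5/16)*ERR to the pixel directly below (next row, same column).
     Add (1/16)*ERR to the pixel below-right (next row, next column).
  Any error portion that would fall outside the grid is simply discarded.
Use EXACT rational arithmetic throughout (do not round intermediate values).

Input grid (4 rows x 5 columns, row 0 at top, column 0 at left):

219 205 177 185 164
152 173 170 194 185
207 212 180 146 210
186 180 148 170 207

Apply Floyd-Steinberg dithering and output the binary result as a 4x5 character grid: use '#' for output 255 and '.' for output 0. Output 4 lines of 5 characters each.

Answer: ####.
#.#.#
#####
#..##

Derivation:
(0,0): OLD=219 → NEW=255, ERR=-36
(0,1): OLD=757/4 → NEW=255, ERR=-263/4
(0,2): OLD=9487/64 → NEW=255, ERR=-6833/64
(0,3): OLD=141609/1024 → NEW=255, ERR=-119511/1024
(0,4): OLD=1850399/16384 → NEW=0, ERR=1850399/16384
(1,0): OLD=8219/64 → NEW=255, ERR=-8101/64
(1,1): OLD=38301/512 → NEW=0, ERR=38301/512
(1,2): OLD=2348993/16384 → NEW=255, ERR=-1828927/16384
(1,3): OLD=8073629/65536 → NEW=0, ERR=8073629/65536
(1,4): OLD=279861239/1048576 → NEW=255, ERR=12474359/1048576
(2,0): OLD=1486607/8192 → NEW=255, ERR=-602353/8192
(2,1): OLD=45709109/262144 → NEW=255, ERR=-21137611/262144
(2,2): OLD=577190943/4194304 → NEW=255, ERR=-492356577/4194304
(2,3): OLD=8616446381/67108864 → NEW=255, ERR=-8496313939/67108864
(2,4): OLD=178270776443/1073741824 → NEW=255, ERR=-95533388677/1073741824
(3,0): OLD=620351231/4194304 → NEW=255, ERR=-449196289/4194304
(3,1): OLD=2729369075/33554432 → NEW=0, ERR=2729369075/33554432
(3,2): OLD=126836260609/1073741824 → NEW=0, ERR=126836260609/1073741824
(3,3): OLD=339510377585/2147483648 → NEW=255, ERR=-208097952655/2147483648
(3,4): OLD=4428564240773/34359738368 → NEW=255, ERR=-4333169043067/34359738368
Row 0: ####.
Row 1: #.#.#
Row 2: #####
Row 3: #..##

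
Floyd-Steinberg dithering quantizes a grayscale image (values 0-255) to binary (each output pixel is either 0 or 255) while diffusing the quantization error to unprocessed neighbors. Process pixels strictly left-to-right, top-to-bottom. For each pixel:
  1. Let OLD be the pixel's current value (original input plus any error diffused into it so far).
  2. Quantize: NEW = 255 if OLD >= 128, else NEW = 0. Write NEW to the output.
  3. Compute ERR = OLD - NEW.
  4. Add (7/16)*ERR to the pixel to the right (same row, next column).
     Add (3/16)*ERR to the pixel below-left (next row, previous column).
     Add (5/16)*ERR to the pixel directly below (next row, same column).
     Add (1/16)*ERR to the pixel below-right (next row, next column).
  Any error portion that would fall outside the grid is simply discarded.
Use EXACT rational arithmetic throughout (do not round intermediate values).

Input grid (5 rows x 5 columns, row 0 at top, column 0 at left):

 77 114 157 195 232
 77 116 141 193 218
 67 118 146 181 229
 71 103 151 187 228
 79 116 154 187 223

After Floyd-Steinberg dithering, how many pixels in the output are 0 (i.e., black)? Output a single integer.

Answer: 10

Derivation:
(0,0): OLD=77 → NEW=0, ERR=77
(0,1): OLD=2363/16 → NEW=255, ERR=-1717/16
(0,2): OLD=28173/256 → NEW=0, ERR=28173/256
(0,3): OLD=995931/4096 → NEW=255, ERR=-48549/4096
(0,4): OLD=14864509/65536 → NEW=255, ERR=-1847171/65536
(1,0): OLD=20721/256 → NEW=0, ERR=20721/256
(1,1): OLD=293527/2048 → NEW=255, ERR=-228713/2048
(1,2): OLD=7707235/65536 → NEW=0, ERR=7707235/65536
(1,3): OLD=63528167/262144 → NEW=255, ERR=-3318553/262144
(1,4): OLD=851077845/4194304 → NEW=255, ERR=-218469675/4194304
(2,0): OLD=2338157/32768 → NEW=0, ERR=2338157/32768
(2,1): OLD=148298367/1048576 → NEW=255, ERR=-119088513/1048576
(2,2): OLD=2075509053/16777216 → NEW=0, ERR=2075509053/16777216
(2,3): OLD=61404860007/268435456 → NEW=255, ERR=-7046181273/268435456
(2,4): OLD=860915747601/4294967296 → NEW=255, ERR=-234300912879/4294967296
(3,0): OLD=1208021917/16777216 → NEW=0, ERR=1208021917/16777216
(3,1): OLD=17000793945/134217728 → NEW=0, ERR=17000793945/134217728
(3,2): OLD=1000966698019/4294967296 → NEW=255, ERR=-94249962461/4294967296
(3,3): OLD=1431940686187/8589934592 → NEW=255, ERR=-758492634773/8589934592
(3,4): OLD=23458146018679/137438953472 → NEW=255, ERR=-11588787116681/137438953472
(4,0): OLD=268974466707/2147483648 → NEW=0, ERR=268974466707/2147483648
(4,1): OLD=14483732589843/68719476736 → NEW=255, ERR=-3039733977837/68719476736
(4,2): OLD=131007239101053/1099511627776 → NEW=0, ERR=131007239101053/1099511627776
(4,3): OLD=3419095296568083/17592186044416 → NEW=255, ERR=-1066912144757997/17592186044416
(4,4): OLD=46330318122479365/281474976710656 → NEW=255, ERR=-25445800938737915/281474976710656
Output grid:
  Row 0: .#.##  (2 black, running=2)
  Row 1: .#.##  (2 black, running=4)
  Row 2: .#.##  (2 black, running=6)
  Row 3: ..###  (2 black, running=8)
  Row 4: .#.##  (2 black, running=10)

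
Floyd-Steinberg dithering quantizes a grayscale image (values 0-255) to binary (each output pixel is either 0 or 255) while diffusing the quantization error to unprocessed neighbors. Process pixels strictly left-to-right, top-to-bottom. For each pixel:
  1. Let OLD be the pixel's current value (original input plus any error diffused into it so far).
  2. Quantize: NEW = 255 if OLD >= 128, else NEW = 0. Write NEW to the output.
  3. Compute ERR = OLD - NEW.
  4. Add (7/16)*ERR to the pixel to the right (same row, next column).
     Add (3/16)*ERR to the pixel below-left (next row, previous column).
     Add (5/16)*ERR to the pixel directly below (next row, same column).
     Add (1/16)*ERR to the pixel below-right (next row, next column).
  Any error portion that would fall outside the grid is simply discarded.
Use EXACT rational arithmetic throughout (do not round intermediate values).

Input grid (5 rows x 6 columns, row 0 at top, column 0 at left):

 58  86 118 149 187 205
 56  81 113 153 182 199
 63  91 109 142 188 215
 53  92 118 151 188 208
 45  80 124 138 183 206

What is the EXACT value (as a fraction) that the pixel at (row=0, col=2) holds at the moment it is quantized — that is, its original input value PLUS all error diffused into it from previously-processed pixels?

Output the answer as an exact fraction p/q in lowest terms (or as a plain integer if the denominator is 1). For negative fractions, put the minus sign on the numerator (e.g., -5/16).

Answer: 21341/128

Derivation:
(0,0): OLD=58 → NEW=0, ERR=58
(0,1): OLD=891/8 → NEW=0, ERR=891/8
(0,2): OLD=21341/128 → NEW=255, ERR=-11299/128
Target (0,2): original=118, with diffused error = 21341/128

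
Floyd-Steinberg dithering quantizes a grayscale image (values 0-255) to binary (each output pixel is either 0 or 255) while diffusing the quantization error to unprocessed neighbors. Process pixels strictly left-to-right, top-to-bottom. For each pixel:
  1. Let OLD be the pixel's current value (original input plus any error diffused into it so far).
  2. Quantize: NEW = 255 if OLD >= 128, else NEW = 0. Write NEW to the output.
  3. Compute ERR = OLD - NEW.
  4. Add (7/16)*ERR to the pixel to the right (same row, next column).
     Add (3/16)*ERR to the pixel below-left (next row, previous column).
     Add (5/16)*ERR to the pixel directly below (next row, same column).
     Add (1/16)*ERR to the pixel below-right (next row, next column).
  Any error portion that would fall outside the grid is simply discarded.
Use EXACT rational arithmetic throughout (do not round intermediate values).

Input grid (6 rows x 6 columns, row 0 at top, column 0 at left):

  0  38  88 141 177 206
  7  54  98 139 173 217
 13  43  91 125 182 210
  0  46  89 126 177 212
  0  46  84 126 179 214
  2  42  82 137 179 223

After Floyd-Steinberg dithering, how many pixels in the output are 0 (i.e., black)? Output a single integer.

Answer: 20

Derivation:
(0,0): OLD=0 → NEW=0, ERR=0
(0,1): OLD=38 → NEW=0, ERR=38
(0,2): OLD=837/8 → NEW=0, ERR=837/8
(0,3): OLD=23907/128 → NEW=255, ERR=-8733/128
(0,4): OLD=301365/2048 → NEW=255, ERR=-220875/2048
(0,5): OLD=5204083/32768 → NEW=255, ERR=-3151757/32768
(1,0): OLD=113/8 → NEW=0, ERR=113/8
(1,1): OLD=5867/64 → NEW=0, ERR=5867/64
(1,2): OLD=328467/2048 → NEW=255, ERR=-193773/2048
(1,3): OLD=512837/8192 → NEW=0, ERR=512837/8192
(1,4): OLD=75700341/524288 → NEW=255, ERR=-57993099/524288
(1,5): OLD=1105691683/8388608 → NEW=255, ERR=-1033403357/8388608
(2,0): OLD=35433/1024 → NEW=0, ERR=35433/1024
(2,1): OLD=2291415/32768 → NEW=0, ERR=2291415/32768
(2,2): OLD=57406221/524288 → NEW=0, ERR=57406221/524288
(2,3): OLD=695471101/4194304 → NEW=255, ERR=-374076419/4194304
(2,4): OLD=11976043727/134217728 → NEW=0, ERR=11976043727/134217728
(2,5): OLD=437285370265/2147483648 → NEW=255, ERR=-110322959975/2147483648
(3,0): OLD=12543525/524288 → NEW=0, ERR=12543525/524288
(3,1): OLD=423677101/4194304 → NEW=0, ERR=423677101/4194304
(3,2): OLD=5202874653/33554432 → NEW=255, ERR=-3353505507/33554432
(3,3): OLD=167456682169/2147483648 → NEW=0, ERR=167456682169/2147483648
(3,4): OLD=3844728979013/17179869184 → NEW=255, ERR=-536137662907/17179869184
(3,5): OLD=51641167829835/274877906944 → NEW=255, ERR=-18452698440885/274877906944
(4,0): OLD=1772772303/67108864 → NEW=0, ERR=1772772303/67108864
(4,1): OLD=77180236263/1073741824 → NEW=0, ERR=77180236263/1073741824
(4,2): OLD=3612912290573/34359738368 → NEW=0, ERR=3612912290573/34359738368
(4,3): OLD=101305337540809/549755813888 → NEW=255, ERR=-38882395000631/549755813888
(4,4): OLD=1148694579895649/8796093022208 → NEW=255, ERR=-1094309140767391/8796093022208
(4,5): OLD=19230724288718471/140737488355328 → NEW=255, ERR=-16657335241890169/140737488355328
(5,0): OLD=407722231397/17179869184 → NEW=0, ERR=407722231397/17179869184
(5,1): OLD=52893089515789/549755813888 → NEW=0, ERR=52893089515789/549755813888
(5,2): OLD=651716666821091/4398046511104 → NEW=255, ERR=-469785193510429/4398046511104
(5,3): OLD=7235429719567965/140737488355328 → NEW=0, ERR=7235429719567965/140737488355328
(5,4): OLD=19140596536213239/140737488355328 → NEW=255, ERR=-16747462994395401/140737488355328
(5,5): OLD=71030873757328349/562949953421312 → NEW=0, ERR=71030873757328349/562949953421312
Output grid:
  Row 0: ...###  (3 black, running=3)
  Row 1: ..#.##  (3 black, running=6)
  Row 2: ...#.#  (4 black, running=10)
  Row 3: ..#.##  (3 black, running=13)
  Row 4: ...###  (3 black, running=16)
  Row 5: ..#.#.  (4 black, running=20)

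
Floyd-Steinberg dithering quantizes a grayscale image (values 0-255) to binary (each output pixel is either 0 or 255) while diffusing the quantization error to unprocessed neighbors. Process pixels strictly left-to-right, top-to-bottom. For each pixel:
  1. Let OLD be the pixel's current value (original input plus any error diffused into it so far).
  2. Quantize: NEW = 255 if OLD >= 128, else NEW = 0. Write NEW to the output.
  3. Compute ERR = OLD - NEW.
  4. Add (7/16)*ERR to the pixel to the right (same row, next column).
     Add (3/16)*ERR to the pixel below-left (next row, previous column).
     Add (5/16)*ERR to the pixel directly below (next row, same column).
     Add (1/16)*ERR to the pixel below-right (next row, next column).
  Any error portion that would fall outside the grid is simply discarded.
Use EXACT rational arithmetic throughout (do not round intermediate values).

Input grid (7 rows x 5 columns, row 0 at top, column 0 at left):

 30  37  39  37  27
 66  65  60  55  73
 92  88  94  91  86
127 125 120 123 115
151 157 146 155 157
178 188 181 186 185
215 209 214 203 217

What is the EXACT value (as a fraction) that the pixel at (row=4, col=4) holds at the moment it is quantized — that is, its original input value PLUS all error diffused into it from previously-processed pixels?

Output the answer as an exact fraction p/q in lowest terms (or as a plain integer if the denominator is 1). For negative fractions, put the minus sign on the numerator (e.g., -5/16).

Answer: 13817589079287007/140737488355328

Derivation:
(0,0): OLD=30 → NEW=0, ERR=30
(0,1): OLD=401/8 → NEW=0, ERR=401/8
(0,2): OLD=7799/128 → NEW=0, ERR=7799/128
(0,3): OLD=130369/2048 → NEW=0, ERR=130369/2048
(0,4): OLD=1797319/32768 → NEW=0, ERR=1797319/32768
(1,0): OLD=10851/128 → NEW=0, ERR=10851/128
(1,1): OLD=134197/1024 → NEW=255, ERR=-126923/1024
(1,2): OLD=1306841/32768 → NEW=0, ERR=1306841/32768
(1,3): OLD=13950437/131072 → NEW=0, ERR=13950437/131072
(1,4): OLD=295035151/2097152 → NEW=255, ERR=-239738609/2097152
(2,0): OLD=1560599/16384 → NEW=0, ERR=1560599/16384
(2,1): OLD=54376429/524288 → NEW=0, ERR=54376429/524288
(2,2): OLD=1376132103/8388608 → NEW=255, ERR=-762962937/8388608
(2,3): OLD=8794900517/134217728 → NEW=0, ERR=8794900517/134217728
(2,4): OLD=183816789955/2147483648 → NEW=0, ERR=183816789955/2147483648
(3,0): OLD=1478178343/8388608 → NEW=255, ERR=-660916697/8388608
(3,1): OLD=7505525659/67108864 → NEW=0, ERR=7505525659/67108864
(3,2): OLD=342043429401/2147483648 → NEW=255, ERR=-205564900839/2147483648
(3,3): OLD=480877176593/4294967296 → NEW=0, ERR=480877176593/4294967296
(3,4): OLD=13388484776885/68719476736 → NEW=255, ERR=-4134981790795/68719476736
(4,0): OLD=158214924521/1073741824 → NEW=255, ERR=-115589240599/1073741824
(4,1): OLD=4191224283881/34359738368 → NEW=0, ERR=4191224283881/34359738368
(4,2): OLD=108541608123335/549755813888 → NEW=255, ERR=-31646124418105/549755813888
(4,3): OLD=1297768762941161/8796093022208 → NEW=255, ERR=-945234957721879/8796093022208
(4,4): OLD=13817589079287007/140737488355328 → NEW=0, ERR=13817589079287007/140737488355328
Target (4,4): original=157, with diffused error = 13817589079287007/140737488355328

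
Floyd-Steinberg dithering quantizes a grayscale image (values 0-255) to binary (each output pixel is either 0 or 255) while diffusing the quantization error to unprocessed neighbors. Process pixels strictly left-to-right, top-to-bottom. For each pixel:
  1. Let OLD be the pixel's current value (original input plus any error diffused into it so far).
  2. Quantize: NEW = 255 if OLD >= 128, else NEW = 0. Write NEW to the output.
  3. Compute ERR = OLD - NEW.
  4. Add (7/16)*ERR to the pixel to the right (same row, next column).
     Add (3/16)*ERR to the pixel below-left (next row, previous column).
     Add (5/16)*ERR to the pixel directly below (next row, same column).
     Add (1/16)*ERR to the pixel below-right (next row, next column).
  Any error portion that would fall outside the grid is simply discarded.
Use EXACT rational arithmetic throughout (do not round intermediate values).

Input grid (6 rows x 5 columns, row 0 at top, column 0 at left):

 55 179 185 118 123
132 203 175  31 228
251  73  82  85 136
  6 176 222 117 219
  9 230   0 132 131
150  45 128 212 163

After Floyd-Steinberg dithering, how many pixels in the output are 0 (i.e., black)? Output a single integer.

Answer: 13

Derivation:
(0,0): OLD=55 → NEW=0, ERR=55
(0,1): OLD=3249/16 → NEW=255, ERR=-831/16
(0,2): OLD=41543/256 → NEW=255, ERR=-23737/256
(0,3): OLD=317169/4096 → NEW=0, ERR=317169/4096
(0,4): OLD=10281111/65536 → NEW=255, ERR=-6430569/65536
(1,0): OLD=35699/256 → NEW=255, ERR=-29581/256
(1,1): OLD=250405/2048 → NEW=0, ERR=250405/2048
(1,2): OLD=13814281/65536 → NEW=255, ERR=-2897399/65536
(1,3): OLD=3057301/262144 → NEW=0, ERR=3057301/262144
(1,4): OLD=869389855/4194304 → NEW=255, ERR=-200157665/4194304
(2,0): OLD=7792743/32768 → NEW=255, ERR=-563097/32768
(2,1): OLD=92462557/1048576 → NEW=0, ERR=92462557/1048576
(2,2): OLD=1956072663/16777216 → NEW=0, ERR=1956072663/16777216
(2,3): OLD=34344232597/268435456 → NEW=0, ERR=34344232597/268435456
(2,4): OLD=763605403859/4294967296 → NEW=255, ERR=-331611256621/4294967296
(3,0): OLD=287955447/16777216 → NEW=0, ERR=287955447/16777216
(3,1): OLD=31118622635/134217728 → NEW=255, ERR=-3106898005/134217728
(3,2): OLD=1193175093065/4294967296 → NEW=255, ERR=97958432585/4294967296
(3,3): OLD=1372418405729/8589934592 → NEW=255, ERR=-818014915231/8589934592
(3,4): OLD=22155929280645/137438953472 → NEW=255, ERR=-12891003854715/137438953472
(4,0): OLD=21524876697/2147483648 → NEW=0, ERR=21524876697/2147483648
(4,1): OLD=15977316134425/68719476736 → NEW=255, ERR=-1546150433255/68719476736
(4,2): OLD=-24209468170089/1099511627776 → NEW=0, ERR=-24209468170089/1099511627776
(4,3): OLD=1344866001153049/17592186044416 → NEW=0, ERR=1344866001153049/17592186044416
(4,4): OLD=36361746943756591/281474976710656 → NEW=255, ERR=-35414372117460689/281474976710656
(5,0): OLD=163732273138155/1099511627776 → NEW=255, ERR=-116643191944725/1099511627776
(5,1): OLD=-105076836958079/8796093022208 → NEW=0, ERR=-105076836958079/8796093022208
(5,2): OLD=36259747340489609/281474976710656 → NEW=255, ERR=-35516371720727671/281474976710656
(5,3): OLD=175324264711442631/1125899906842624 → NEW=255, ERR=-111780211533426489/1125899906842624
(5,4): OLD=1531669458036159325/18014398509481984 → NEW=0, ERR=1531669458036159325/18014398509481984
Output grid:
  Row 0: .##.#  (2 black, running=2)
  Row 1: #.#.#  (2 black, running=4)
  Row 2: #...#  (3 black, running=7)
  Row 3: .####  (1 black, running=8)
  Row 4: .#..#  (3 black, running=11)
  Row 5: #.##.  (2 black, running=13)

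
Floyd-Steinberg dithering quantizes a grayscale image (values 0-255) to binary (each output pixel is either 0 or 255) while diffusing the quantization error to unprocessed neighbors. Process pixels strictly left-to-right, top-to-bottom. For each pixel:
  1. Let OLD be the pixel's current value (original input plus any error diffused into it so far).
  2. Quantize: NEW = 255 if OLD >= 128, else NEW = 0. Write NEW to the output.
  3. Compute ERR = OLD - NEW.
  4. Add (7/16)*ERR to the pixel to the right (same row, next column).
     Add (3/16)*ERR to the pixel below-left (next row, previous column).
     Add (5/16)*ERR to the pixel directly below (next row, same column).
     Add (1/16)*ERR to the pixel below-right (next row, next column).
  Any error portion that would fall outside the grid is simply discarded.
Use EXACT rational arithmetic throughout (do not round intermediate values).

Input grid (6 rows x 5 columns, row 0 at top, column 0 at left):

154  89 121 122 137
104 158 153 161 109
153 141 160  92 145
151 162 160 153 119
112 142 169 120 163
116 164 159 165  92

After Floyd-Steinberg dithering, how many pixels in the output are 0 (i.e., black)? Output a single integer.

(0,0): OLD=154 → NEW=255, ERR=-101
(0,1): OLD=717/16 → NEW=0, ERR=717/16
(0,2): OLD=35995/256 → NEW=255, ERR=-29285/256
(0,3): OLD=294717/4096 → NEW=0, ERR=294717/4096
(0,4): OLD=11041451/65536 → NEW=255, ERR=-5670229/65536
(1,0): OLD=20695/256 → NEW=0, ERR=20695/256
(1,1): OLD=367841/2048 → NEW=255, ERR=-154399/2048
(1,2): OLD=6590325/65536 → NEW=0, ERR=6590325/65536
(1,3): OLD=53505681/262144 → NEW=255, ERR=-13341039/262144
(1,4): OLD=269249171/4194304 → NEW=0, ERR=269249171/4194304
(2,0): OLD=5378107/32768 → NEW=255, ERR=-2977733/32768
(2,1): OLD=106526009/1048576 → NEW=0, ERR=106526009/1048576
(2,2): OLD=3718117867/16777216 → NEW=255, ERR=-560072213/16777216
(2,3): OLD=21424537233/268435456 → NEW=0, ERR=21424537233/268435456
(2,4): OLD=845240529335/4294967296 → NEW=255, ERR=-249976131145/4294967296
(3,0): OLD=2376500363/16777216 → NEW=255, ERR=-1901689717/16777216
(3,1): OLD=17745990319/134217728 → NEW=255, ERR=-16479530321/134217728
(3,2): OLD=503219835829/4294967296 → NEW=0, ERR=503219835829/4294967296
(3,3): OLD=1857159361261/8589934592 → NEW=255, ERR=-333273959699/8589934592
(3,4): OLD=12208141625281/137438953472 → NEW=0, ERR=12208141625281/137438953472
(4,0): OLD=115011988933/2147483648 → NEW=0, ERR=115011988933/2147483648
(4,1): OLD=9754435630149/68719476736 → NEW=255, ERR=-7769030937531/68719476736
(4,2): OLD=155255740840619/1099511627776 → NEW=255, ERR=-125119724242261/1099511627776
(4,3): OLD=1443748598405701/17592186044416 → NEW=0, ERR=1443748598405701/17592186044416
(4,4): OLD=63117326963393123/281474976710656 → NEW=255, ERR=-8658792097824157/281474976710656
(5,0): OLD=122638174238703/1099511627776 → NEW=0, ERR=122638174238703/1099511627776
(5,1): OLD=1402795110779789/8796093022208 → NEW=255, ERR=-840208609883251/8796093022208
(5,2): OLD=25324396694457077/281474976710656 → NEW=0, ERR=25324396694457077/281474976710656
(5,3): OLD=244464394387574043/1125899906842624 → NEW=255, ERR=-42640081857295077/1125899906842624
(5,4): OLD=1278068158212758713/18014398509481984 → NEW=0, ERR=1278068158212758713/18014398509481984
Output grid:
  Row 0: #.#.#  (2 black, running=2)
  Row 1: .#.#.  (3 black, running=5)
  Row 2: #.#.#  (2 black, running=7)
  Row 3: ##.#.  (2 black, running=9)
  Row 4: .##.#  (2 black, running=11)
  Row 5: .#.#.  (3 black, running=14)

Answer: 14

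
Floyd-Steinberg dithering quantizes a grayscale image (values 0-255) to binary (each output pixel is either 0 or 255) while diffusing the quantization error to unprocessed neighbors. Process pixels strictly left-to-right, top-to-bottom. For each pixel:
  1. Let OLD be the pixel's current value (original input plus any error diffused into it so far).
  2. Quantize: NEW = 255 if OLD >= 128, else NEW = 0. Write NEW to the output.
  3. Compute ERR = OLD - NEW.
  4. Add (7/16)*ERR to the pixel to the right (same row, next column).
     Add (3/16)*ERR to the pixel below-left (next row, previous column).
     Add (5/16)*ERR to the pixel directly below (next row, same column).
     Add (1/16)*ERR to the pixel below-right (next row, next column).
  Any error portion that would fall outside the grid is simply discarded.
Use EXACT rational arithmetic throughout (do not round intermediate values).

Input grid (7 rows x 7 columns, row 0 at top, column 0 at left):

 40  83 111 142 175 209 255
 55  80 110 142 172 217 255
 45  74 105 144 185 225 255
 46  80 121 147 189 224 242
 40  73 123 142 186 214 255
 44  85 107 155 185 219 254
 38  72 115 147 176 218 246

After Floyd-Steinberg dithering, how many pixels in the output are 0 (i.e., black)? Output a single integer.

Answer: 21

Derivation:
(0,0): OLD=40 → NEW=0, ERR=40
(0,1): OLD=201/2 → NEW=0, ERR=201/2
(0,2): OLD=4959/32 → NEW=255, ERR=-3201/32
(0,3): OLD=50297/512 → NEW=0, ERR=50297/512
(0,4): OLD=1785679/8192 → NEW=255, ERR=-303281/8192
(0,5): OLD=25271081/131072 → NEW=255, ERR=-8152279/131072
(0,6): OLD=477707807/2097152 → NEW=255, ERR=-57065953/2097152
(1,0): OLD=2763/32 → NEW=0, ERR=2763/32
(1,1): OLD=34029/256 → NEW=255, ERR=-31251/256
(1,2): OLD=409873/8192 → NEW=0, ERR=409873/8192
(1,3): OLD=5943949/32768 → NEW=255, ERR=-2411891/32768
(1,4): OLD=257333911/2097152 → NEW=0, ERR=257333911/2097152
(1,5): OLD=4090814503/16777216 → NEW=255, ERR=-187375577/16777216
(1,6): OLD=63813282409/268435456 → NEW=255, ERR=-4637758871/268435456
(2,0): OLD=201087/4096 → NEW=0, ERR=201087/4096
(2,1): OLD=9451333/131072 → NEW=0, ERR=9451333/131072
(2,2): OLD=274206927/2097152 → NEW=255, ERR=-260566833/2097152
(2,3): OLD=1556497239/16777216 → NEW=0, ERR=1556497239/16777216
(2,4): OLD=34526190775/134217728 → NEW=255, ERR=300670135/134217728
(2,5): OLD=974612441325/4294967296 → NEW=255, ERR=-120604219155/4294967296
(2,6): OLD=16260248176203/68719476736 → NEW=255, ERR=-1263218391477/68719476736
(3,0): OLD=156996911/2097152 → NEW=0, ERR=156996911/2097152
(3,1): OLD=1930347811/16777216 → NEW=0, ERR=1930347811/16777216
(3,2): OLD=20724856937/134217728 → NEW=255, ERR=-13500663703/134217728
(3,3): OLD=66915268247/536870912 → NEW=0, ERR=66915268247/536870912
(3,4): OLD=16819993982255/68719476736 → NEW=255, ERR=-703472585425/68719476736
(3,5): OLD=114041123463069/549755813888 → NEW=255, ERR=-26146609078371/549755813888
(3,6): OLD=1879662172114819/8796093022208 → NEW=255, ERR=-363341548548221/8796093022208
(4,0): OLD=22808338113/268435456 → NEW=0, ERR=22808338113/268435456
(4,1): OLD=566710426669/4294967296 → NEW=255, ERR=-528506233811/4294967296
(4,2): OLD=4692981286915/68719476736 → NEW=0, ERR=4692981286915/68719476736
(4,3): OLD=111392267129233/549755813888 → NEW=255, ERR=-28795465412207/549755813888
(4,4): OLD=698223774139027/4398046511104 → NEW=255, ERR=-423278086192493/4398046511104
(4,5): OLD=20920131438496547/140737488355328 → NEW=255, ERR=-14967928092112093/140737488355328
(4,6): OLD=433672600037032933/2251799813685248 → NEW=255, ERR=-140536352452705307/2251799813685248
(5,0): OLD=3262805323991/68719476736 → NEW=0, ERR=3262805323991/68719476736
(5,1): OLD=46967752670845/549755813888 → NEW=0, ERR=46967752670845/549755813888
(5,2): OLD=651820139692171/4398046511104 → NEW=255, ERR=-469681720639349/4398046511104
(5,3): OLD=2749040615179639/35184372088832 → NEW=0, ERR=2749040615179639/35184372088832
(5,4): OLD=373556185544140621/2251799813685248 → NEW=255, ERR=-200652766945597619/2251799813685248
(5,5): OLD=2324987746838142941/18014398509481984 → NEW=255, ERR=-2268683873079762979/18014398509481984
(5,6): OLD=49792379537077881939/288230376151711744 → NEW=255, ERR=-23706366381608612781/288230376151711744
(6,0): OLD=605667005816079/8796093022208 → NEW=0, ERR=605667005816079/8796093022208
(6,1): OLD=15729737173598523/140737488355328 → NEW=0, ERR=15729737173598523/140737488355328
(6,2): OLD=338928295552589329/2251799813685248 → NEW=255, ERR=-235280656937148911/2251799813685248
(6,3): OLD=1843263109140502927/18014398509481984 → NEW=0, ERR=1843263109140502927/18014398509481984
(6,4): OLD=6275841808074196113/36028797018963968 → NEW=255, ERR=-2911501431761615727/36028797018963968
(6,5): OLD=564006108678276710465/4611686018427387904 → NEW=0, ERR=564006108678276710465/4611686018427387904
(6,6): OLD=19622346547241027418295/73786976294838206464 → NEW=255, ERR=806667592057284769975/73786976294838206464
Output grid:
  Row 0: ..#.###  (3 black, running=3)
  Row 1: .#.#.##  (3 black, running=6)
  Row 2: ..#.###  (3 black, running=9)
  Row 3: ..#.###  (3 black, running=12)
  Row 4: .#.####  (2 black, running=14)
  Row 5: ..#.###  (3 black, running=17)
  Row 6: ..#.#.#  (4 black, running=21)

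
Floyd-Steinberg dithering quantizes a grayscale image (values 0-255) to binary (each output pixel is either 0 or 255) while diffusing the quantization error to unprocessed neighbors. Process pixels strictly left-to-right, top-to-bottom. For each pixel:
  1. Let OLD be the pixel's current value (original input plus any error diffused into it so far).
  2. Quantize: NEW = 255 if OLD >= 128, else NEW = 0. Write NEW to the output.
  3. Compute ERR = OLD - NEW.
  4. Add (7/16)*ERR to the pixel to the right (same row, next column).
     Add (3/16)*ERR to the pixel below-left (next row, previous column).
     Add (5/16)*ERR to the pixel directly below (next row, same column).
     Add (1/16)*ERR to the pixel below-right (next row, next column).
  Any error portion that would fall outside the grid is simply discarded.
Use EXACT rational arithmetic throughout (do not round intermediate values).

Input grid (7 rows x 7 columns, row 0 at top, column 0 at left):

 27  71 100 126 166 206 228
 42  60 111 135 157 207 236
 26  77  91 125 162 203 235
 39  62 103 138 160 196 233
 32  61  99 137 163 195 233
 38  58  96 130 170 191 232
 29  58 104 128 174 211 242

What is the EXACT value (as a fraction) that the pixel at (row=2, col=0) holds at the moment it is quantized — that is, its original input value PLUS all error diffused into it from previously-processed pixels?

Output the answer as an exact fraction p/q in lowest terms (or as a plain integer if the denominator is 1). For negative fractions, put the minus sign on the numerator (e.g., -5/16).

(0,0): OLD=27 → NEW=0, ERR=27
(0,1): OLD=1325/16 → NEW=0, ERR=1325/16
(0,2): OLD=34875/256 → NEW=255, ERR=-30405/256
(0,3): OLD=303261/4096 → NEW=0, ERR=303261/4096
(0,4): OLD=13001803/65536 → NEW=255, ERR=-3709877/65536
(0,5): OLD=190037517/1048576 → NEW=255, ERR=-77349363/1048576
(0,6): OLD=3283759707/16777216 → NEW=255, ERR=-994430373/16777216
(1,0): OLD=16887/256 → NEW=0, ERR=16887/256
(1,1): OLD=192833/2048 → NEW=0, ERR=192833/2048
(1,2): OLD=8790741/65536 → NEW=255, ERR=-7920939/65536
(1,3): OLD=22864689/262144 → NEW=0, ERR=22864689/262144
(1,4): OLD=2823030771/16777216 → NEW=255, ERR=-1455159309/16777216
(1,5): OLD=17629527779/134217728 → NEW=255, ERR=-16595992861/134217728
(1,6): OLD=340956257517/2147483648 → NEW=255, ERR=-206652072723/2147483648
(2,0): OLD=2105947/32768 → NEW=0, ERR=2105947/32768
Target (2,0): original=26, with diffused error = 2105947/32768

Answer: 2105947/32768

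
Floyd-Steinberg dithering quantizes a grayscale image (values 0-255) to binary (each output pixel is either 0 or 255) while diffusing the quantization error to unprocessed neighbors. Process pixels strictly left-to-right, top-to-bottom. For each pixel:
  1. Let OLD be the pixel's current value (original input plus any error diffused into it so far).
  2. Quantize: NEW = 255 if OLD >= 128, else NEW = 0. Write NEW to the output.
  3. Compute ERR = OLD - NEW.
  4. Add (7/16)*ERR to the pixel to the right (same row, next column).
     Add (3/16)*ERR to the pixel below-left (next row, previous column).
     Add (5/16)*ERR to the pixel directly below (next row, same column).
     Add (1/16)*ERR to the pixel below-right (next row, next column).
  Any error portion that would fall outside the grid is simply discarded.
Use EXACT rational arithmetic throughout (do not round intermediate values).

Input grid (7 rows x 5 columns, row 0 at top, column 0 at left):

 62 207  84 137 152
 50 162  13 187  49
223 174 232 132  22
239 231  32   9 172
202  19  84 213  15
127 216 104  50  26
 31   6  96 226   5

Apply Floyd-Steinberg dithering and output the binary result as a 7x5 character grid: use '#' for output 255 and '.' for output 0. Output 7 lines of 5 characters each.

Answer: .#.#.
.#.#.
###..
##..#
#..#.
.#...
..##.

Derivation:
(0,0): OLD=62 → NEW=0, ERR=62
(0,1): OLD=1873/8 → NEW=255, ERR=-167/8
(0,2): OLD=9583/128 → NEW=0, ERR=9583/128
(0,3): OLD=347657/2048 → NEW=255, ERR=-174583/2048
(0,4): OLD=3758655/32768 → NEW=0, ERR=3758655/32768
(1,0): OLD=8379/128 → NEW=0, ERR=8379/128
(1,1): OLD=206877/1024 → NEW=255, ERR=-54243/1024
(1,2): OLD=-133279/32768 → NEW=0, ERR=-133279/32768
(1,3): OLD=24217869/131072 → NEW=255, ERR=-9205491/131072
(1,4): OLD=102321799/2097152 → NEW=0, ERR=102321799/2097152
(2,0): OLD=3826063/16384 → NEW=255, ERR=-351857/16384
(2,1): OLD=79366421/524288 → NEW=255, ERR=-54327019/524288
(2,2): OLD=1416967295/8388608 → NEW=255, ERR=-722127745/8388608
(2,3): OLD=10909830925/134217728 → NEW=0, ERR=10909830925/134217728
(2,4): OLD=146930009627/2147483648 → NEW=0, ERR=146930009627/2147483648
(3,0): OLD=1785599135/8388608 → NEW=255, ERR=-353495905/8388608
(3,1): OLD=10918564147/67108864 → NEW=255, ERR=-6194196173/67108864
(3,2): OLD=-56947713375/2147483648 → NEW=0, ERR=-56947713375/2147483648
(3,3): OLD=129914431481/4294967296 → NEW=0, ERR=129914431481/4294967296
(3,4): OLD=14547565704829/68719476736 → NEW=255, ERR=-2975900862851/68719476736
(4,0): OLD=184173423729/1073741824 → NEW=255, ERR=-89630741391/1073741824
(4,1): OLD=-1854404829967/34359738368 → NEW=0, ERR=-1854404829967/34359738368
(4,2): OLD=28589355401791/549755813888 → NEW=0, ERR=28589355401791/549755813888
(4,3): OLD=2070838302358257/8796093022208 → NEW=255, ERR=-172165418304783/8796093022208
(4,4): OLD=-732607399355113/140737488355328 → NEW=0, ERR=-732607399355113/140737488355328
(5,0): OLD=49914855251315/549755813888 → NEW=0, ERR=49914855251315/549755813888
(5,1): OLD=1070442409885977/4398046511104 → NEW=255, ERR=-51059450445543/4398046511104
(5,2): OLD=15217791023473889/140737488355328 → NEW=0, ERR=15217791023473889/140737488355328
(5,3): OLD=52615586792247535/562949953421312 → NEW=0, ERR=52615586792247535/562949953421312
(5,4): OLD=576825553410390165/9007199254740992 → NEW=0, ERR=576825553410390165/9007199254740992
(6,0): OLD=4024846928223555/70368744177664 → NEW=0, ERR=4024846928223555/70368744177664
(6,1): OLD=120120719820712685/2251799813685248 → NEW=0, ERR=120120719820712685/2251799813685248
(6,2): OLD=6122277437322293247/36028797018963968 → NEW=255, ERR=-3065065802513518593/36028797018963968
(6,3): OLD=136479318319432286901/576460752303423488 → NEW=255, ERR=-10518173517940702539/576460752303423488
(6,4): OLD=210952183525275289907/9223372036854775808 → NEW=0, ERR=210952183525275289907/9223372036854775808
Row 0: .#.#.
Row 1: .#.#.
Row 2: ###..
Row 3: ##..#
Row 4: #..#.
Row 5: .#...
Row 6: ..##.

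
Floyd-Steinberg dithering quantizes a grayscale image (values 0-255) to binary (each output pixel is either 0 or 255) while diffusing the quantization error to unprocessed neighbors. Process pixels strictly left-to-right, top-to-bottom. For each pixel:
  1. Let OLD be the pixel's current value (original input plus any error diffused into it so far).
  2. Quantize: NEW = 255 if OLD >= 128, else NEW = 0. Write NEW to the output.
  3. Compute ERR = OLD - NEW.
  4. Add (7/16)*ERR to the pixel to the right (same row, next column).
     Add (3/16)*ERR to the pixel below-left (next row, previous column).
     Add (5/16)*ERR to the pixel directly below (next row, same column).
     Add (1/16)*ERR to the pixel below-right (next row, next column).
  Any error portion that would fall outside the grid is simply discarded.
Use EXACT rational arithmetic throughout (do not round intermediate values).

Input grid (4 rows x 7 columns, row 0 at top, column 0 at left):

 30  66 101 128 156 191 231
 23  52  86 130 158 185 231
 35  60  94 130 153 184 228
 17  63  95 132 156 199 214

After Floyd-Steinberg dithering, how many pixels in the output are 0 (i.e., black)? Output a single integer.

Answer: 14

Derivation:
(0,0): OLD=30 → NEW=0, ERR=30
(0,1): OLD=633/8 → NEW=0, ERR=633/8
(0,2): OLD=17359/128 → NEW=255, ERR=-15281/128
(0,3): OLD=155177/2048 → NEW=0, ERR=155177/2048
(0,4): OLD=6198047/32768 → NEW=255, ERR=-2157793/32768
(0,5): OLD=85034457/524288 → NEW=255, ERR=-48658983/524288
(0,6): OLD=1597155567/8388608 → NEW=255, ERR=-541939473/8388608
(1,0): OLD=6043/128 → NEW=0, ERR=6043/128
(1,1): OLD=78717/1024 → NEW=0, ERR=78717/1024
(1,2): OLD=3325185/32768 → NEW=0, ERR=3325185/32768
(1,3): OLD=23365645/131072 → NEW=255, ERR=-10057715/131072
(1,4): OLD=764908967/8388608 → NEW=0, ERR=764908967/8388608
(1,5): OLD=12056855191/67108864 → NEW=255, ERR=-5055905129/67108864
(1,6): OLD=184737096697/1073741824 → NEW=255, ERR=-89067068423/1073741824
(2,0): OLD=1051311/16384 → NEW=0, ERR=1051311/16384
(2,1): OLD=70292917/524288 → NEW=255, ERR=-63400523/524288
(2,2): OLD=530350815/8388608 → NEW=0, ERR=530350815/8388608
(2,3): OLD=10544132903/67108864 → NEW=255, ERR=-6568627417/67108864
(2,4): OLD=64290600183/536870912 → NEW=0, ERR=64290600183/536870912
(2,5): OLD=3487399064605/17179869184 → NEW=255, ERR=-893467577315/17179869184
(2,6): OLD=47998212555163/274877906944 → NEW=255, ERR=-22095653715557/274877906944
(3,0): OLD=120614527/8388608 → NEW=0, ERR=120614527/8388608
(3,1): OLD=3178650195/67108864 → NEW=0, ERR=3178650195/67108864
(3,2): OLD=58824454025/536870912 → NEW=0, ERR=58824454025/536870912
(3,3): OLD=377427925087/2147483648 → NEW=255, ERR=-170180405153/2147483648
(3,4): OLD=39275375473279/274877906944 → NEW=255, ERR=-30818490797441/274877906944
(3,5): OLD=277317120044717/2199023255552 → NEW=0, ERR=277317120044717/2199023255552
(3,6): OLD=8472485468804467/35184372088832 → NEW=255, ERR=-499529413847693/35184372088832
Output grid:
  Row 0: ..#.###  (3 black, running=3)
  Row 1: ...#.##  (4 black, running=7)
  Row 2: .#.#.##  (3 black, running=10)
  Row 3: ...##.#  (4 black, running=14)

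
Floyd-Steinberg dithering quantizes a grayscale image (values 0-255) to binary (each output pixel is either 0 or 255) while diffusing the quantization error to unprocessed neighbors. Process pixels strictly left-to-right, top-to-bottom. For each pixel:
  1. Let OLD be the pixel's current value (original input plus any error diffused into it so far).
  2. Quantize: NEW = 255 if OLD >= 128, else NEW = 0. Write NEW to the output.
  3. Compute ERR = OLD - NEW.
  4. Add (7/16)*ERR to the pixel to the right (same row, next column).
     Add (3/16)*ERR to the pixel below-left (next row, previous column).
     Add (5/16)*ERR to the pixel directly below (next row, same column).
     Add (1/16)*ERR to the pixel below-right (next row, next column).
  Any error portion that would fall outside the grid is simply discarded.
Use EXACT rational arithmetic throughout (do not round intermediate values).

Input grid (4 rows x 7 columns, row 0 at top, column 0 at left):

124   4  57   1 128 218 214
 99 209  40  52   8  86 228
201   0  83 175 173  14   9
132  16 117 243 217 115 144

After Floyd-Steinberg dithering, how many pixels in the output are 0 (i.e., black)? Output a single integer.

Answer: 15

Derivation:
(0,0): OLD=124 → NEW=0, ERR=124
(0,1): OLD=233/4 → NEW=0, ERR=233/4
(0,2): OLD=5279/64 → NEW=0, ERR=5279/64
(0,3): OLD=37977/1024 → NEW=0, ERR=37977/1024
(0,4): OLD=2362991/16384 → NEW=255, ERR=-1814929/16384
(0,5): OLD=44442889/262144 → NEW=255, ERR=-22403831/262144
(0,6): OLD=740754239/4194304 → NEW=255, ERR=-328793281/4194304
(1,0): OLD=9515/64 → NEW=255, ERR=-6805/64
(1,1): OLD=104397/512 → NEW=255, ERR=-26163/512
(1,2): OLD=884977/16384 → NEW=0, ERR=884977/16384
(1,3): OLD=4692781/65536 → NEW=0, ERR=4692781/65536
(1,4): OLD=-37731401/4194304 → NEW=0, ERR=-37731401/4194304
(1,5): OLD=1131967175/33554432 → NEW=0, ERR=1131967175/33554432
(1,6): OLD=114310916553/536870912 → NEW=255, ERR=-22591166007/536870912
(2,0): OLD=1295903/8192 → NEW=255, ERR=-793057/8192
(2,1): OLD=-14376027/262144 → NEW=0, ERR=-14376027/262144
(2,2): OLD=361211119/4194304 → NEW=0, ERR=361211119/4194304
(2,3): OLD=7943789431/33554432 → NEW=255, ERR=-612590729/33554432
(2,4): OLD=46439941015/268435456 → NEW=255, ERR=-22011100265/268435456
(2,5): OLD=-169942062771/8589934592 → NEW=0, ERR=-169942062771/8589934592
(2,6): OLD=-1470153541909/137438953472 → NEW=0, ERR=-1470153541909/137438953472
(3,0): OLD=383630927/4194304 → NEW=0, ERR=383630927/4194304
(3,1): OLD=1643332163/33554432 → NEW=0, ERR=1643332163/33554432
(3,2): OLD=42543881481/268435456 → NEW=255, ERR=-25907159799/268435456
(3,3): OLD=198726878999/1073741824 → NEW=255, ERR=-75077286121/1073741824
(3,4): OLD=21431499423311/137438953472 → NEW=255, ERR=-13615433712049/137438953472
(3,5): OLD=64152064710525/1099511627776 → NEW=0, ERR=64152064710525/1099511627776
(3,6): OLD=2901780517658531/17592186044416 → NEW=255, ERR=-1584226923667549/17592186044416
Output grid:
  Row 0: ....###  (4 black, running=4)
  Row 1: ##....#  (4 black, running=8)
  Row 2: #..##..  (4 black, running=12)
  Row 3: ..###.#  (3 black, running=15)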